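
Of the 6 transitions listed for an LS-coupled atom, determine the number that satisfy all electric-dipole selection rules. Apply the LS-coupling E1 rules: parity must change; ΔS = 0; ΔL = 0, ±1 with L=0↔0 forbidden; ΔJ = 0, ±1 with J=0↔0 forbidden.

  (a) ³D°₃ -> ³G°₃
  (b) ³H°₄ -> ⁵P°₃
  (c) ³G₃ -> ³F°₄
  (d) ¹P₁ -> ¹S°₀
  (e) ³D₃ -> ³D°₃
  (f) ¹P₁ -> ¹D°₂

(a) forbidden (parity, ΔL fail)
(b) forbidden (parity, ΔS, ΔL fail)
(c) allowed
(d) allowed
(e) allowed
(f) allowed
Total allowed: 4 of 6.

4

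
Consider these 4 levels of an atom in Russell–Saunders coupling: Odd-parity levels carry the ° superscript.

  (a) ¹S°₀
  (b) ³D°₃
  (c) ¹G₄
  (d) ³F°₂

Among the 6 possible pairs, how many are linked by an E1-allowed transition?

(a)–(b): forbidden (parity, ΔS, ΔL, ΔJ).
(a)–(c): forbidden (ΔL, ΔJ).
(a)–(d): forbidden (parity, ΔS, ΔL, ΔJ).
(b)–(c): forbidden (ΔS, ΔL).
(b)–(d): forbidden (parity).
(c)–(d): forbidden (ΔS, ΔJ).
Allowed pairs: 0 of 6.

0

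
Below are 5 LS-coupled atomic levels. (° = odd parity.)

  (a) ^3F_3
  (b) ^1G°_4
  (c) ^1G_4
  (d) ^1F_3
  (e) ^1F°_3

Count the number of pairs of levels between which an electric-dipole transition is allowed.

4

(a)–(b): forbidden (ΔS).
(a)–(c): forbidden (parity, ΔS).
(a)–(d): forbidden (parity, ΔS).
(a)–(e): forbidden (ΔS).
(b)–(c): allowed.
(b)–(d): allowed.
(b)–(e): forbidden (parity).
(c)–(d): forbidden (parity).
(c)–(e): allowed.
(d)–(e): allowed.
Allowed pairs: 4 of 10.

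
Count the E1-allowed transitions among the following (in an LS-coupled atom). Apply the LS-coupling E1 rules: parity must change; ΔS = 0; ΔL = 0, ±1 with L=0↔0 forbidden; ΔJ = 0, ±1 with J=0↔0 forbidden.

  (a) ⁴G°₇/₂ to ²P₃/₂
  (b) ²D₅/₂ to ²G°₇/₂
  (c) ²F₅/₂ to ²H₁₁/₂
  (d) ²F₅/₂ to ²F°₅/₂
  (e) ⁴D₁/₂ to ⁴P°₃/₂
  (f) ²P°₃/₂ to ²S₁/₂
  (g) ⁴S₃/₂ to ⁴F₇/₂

(a) forbidden (ΔS, ΔL, ΔJ fail)
(b) forbidden (ΔL fails)
(c) forbidden (parity, ΔL, ΔJ fail)
(d) allowed
(e) allowed
(f) allowed
(g) forbidden (parity, ΔL, ΔJ fail)
Total allowed: 3 of 7.

3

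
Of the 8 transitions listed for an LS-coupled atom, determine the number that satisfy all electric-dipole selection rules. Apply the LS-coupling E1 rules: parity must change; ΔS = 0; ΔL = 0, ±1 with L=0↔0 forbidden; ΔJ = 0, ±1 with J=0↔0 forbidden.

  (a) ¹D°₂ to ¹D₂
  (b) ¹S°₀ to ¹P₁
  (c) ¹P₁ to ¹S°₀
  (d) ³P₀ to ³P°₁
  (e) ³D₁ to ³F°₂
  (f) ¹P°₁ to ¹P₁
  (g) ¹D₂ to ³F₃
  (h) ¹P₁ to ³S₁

6

(a) allowed
(b) allowed
(c) allowed
(d) allowed
(e) allowed
(f) allowed
(g) forbidden (parity, ΔS fail)
(h) forbidden (parity, ΔS fail)
Total allowed: 6 of 8.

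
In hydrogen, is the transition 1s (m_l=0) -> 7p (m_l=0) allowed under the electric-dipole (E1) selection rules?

allowed

Initial l = 0, final l = 1, so Δl = +1. E1 requires Δl = ±1: ✓.
Δm_l = 0 − (0) = +0. E1 requires Δm_l = 0, ±1: ✓.
All E1 selection rules are satisfied.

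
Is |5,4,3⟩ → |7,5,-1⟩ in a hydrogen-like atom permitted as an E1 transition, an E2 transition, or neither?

neither

Δl = 5 − 4 = +1; l_i + l_f = 9.
Δm_l = -4.
E1 (Δl = ±1, |Δm_l| ≤ 1): not satisfied.
E2 (Δl = 0,±2, l_i+l_f ≥ 2, |Δm_l| ≤ 2): not satisfied.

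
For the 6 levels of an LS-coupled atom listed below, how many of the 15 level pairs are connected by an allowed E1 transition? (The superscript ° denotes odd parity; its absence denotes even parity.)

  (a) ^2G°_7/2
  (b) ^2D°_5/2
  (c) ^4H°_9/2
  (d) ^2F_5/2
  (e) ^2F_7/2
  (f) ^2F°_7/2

6

(a)–(b): forbidden (parity, ΔL).
(a)–(c): forbidden (parity, ΔS).
(a)–(d): allowed.
(a)–(e): allowed.
(a)–(f): forbidden (parity).
(b)–(c): forbidden (parity, ΔS, ΔL, ΔJ).
(b)–(d): allowed.
(b)–(e): allowed.
(b)–(f): forbidden (parity).
(c)–(d): forbidden (ΔS, ΔL, ΔJ).
(c)–(e): forbidden (ΔS, ΔL).
(c)–(f): forbidden (parity, ΔS, ΔL).
(d)–(e): forbidden (parity).
(d)–(f): allowed.
(e)–(f): allowed.
Allowed pairs: 6 of 15.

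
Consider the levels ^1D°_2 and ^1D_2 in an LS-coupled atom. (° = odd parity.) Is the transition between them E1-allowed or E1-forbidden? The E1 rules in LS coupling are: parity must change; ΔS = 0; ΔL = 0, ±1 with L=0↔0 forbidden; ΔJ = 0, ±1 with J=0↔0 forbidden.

allowed

Reading off the term symbols: S 0→0, L 2→2, J 2→2, parity odd→even.
ΔJ = 0, ±1 (not J=0↔0): J: 2 → 2, ΔJ = +0 — passes.
ΔL = 0, ±1 (not L=0↔0): L: 2 → 2, ΔL = +0 — passes.
ΔS = 0: S: 0 → 0 — passes.
Parity must change: odd → even — passes.
All four E1 rules are satisfied.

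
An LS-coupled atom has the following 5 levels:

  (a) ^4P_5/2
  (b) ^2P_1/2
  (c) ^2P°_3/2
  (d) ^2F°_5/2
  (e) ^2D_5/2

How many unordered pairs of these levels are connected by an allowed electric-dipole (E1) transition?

3

(a)–(b): forbidden (parity, ΔS, ΔJ).
(a)–(c): forbidden (ΔS).
(a)–(d): forbidden (ΔS, ΔL).
(a)–(e): forbidden (parity, ΔS).
(b)–(c): allowed.
(b)–(d): forbidden (ΔL, ΔJ).
(b)–(e): forbidden (parity, ΔJ).
(c)–(d): forbidden (parity, ΔL).
(c)–(e): allowed.
(d)–(e): allowed.
Allowed pairs: 3 of 10.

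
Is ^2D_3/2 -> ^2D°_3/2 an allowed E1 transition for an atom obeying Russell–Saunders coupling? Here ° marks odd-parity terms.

Reading off the term symbols: S 1/2→1/2, L 2→2, J 3/2→3/2, parity even→odd.
Parity must change: even → odd — ok.
ΔS = 0: S: 1/2 → 1/2 — ok.
ΔL = 0, ±1 (not L=0↔0): L: 2 → 2, ΔL = +0 — ok.
ΔJ = 0, ±1 (not J=0↔0): J: 3/2 → 3/2, ΔJ = +0 — ok.
All four E1 rules are satisfied.

allowed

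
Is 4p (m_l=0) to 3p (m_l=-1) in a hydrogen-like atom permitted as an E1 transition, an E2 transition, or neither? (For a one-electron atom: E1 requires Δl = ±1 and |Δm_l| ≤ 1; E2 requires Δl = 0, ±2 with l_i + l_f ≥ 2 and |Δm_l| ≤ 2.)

E2

Δl = 1 − 1 = +0; l_i + l_f = 2.
Δm_l = -1.
E1 (Δl = ±1, |Δm_l| ≤ 1): not satisfied.
E2 (Δl = 0,±2, l_i+l_f ≥ 2, |Δm_l| ≤ 2): satisfied.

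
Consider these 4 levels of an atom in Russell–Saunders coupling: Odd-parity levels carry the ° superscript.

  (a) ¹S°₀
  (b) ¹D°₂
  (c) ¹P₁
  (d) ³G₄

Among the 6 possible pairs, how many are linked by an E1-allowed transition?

(a)–(b): forbidden (parity, ΔL, ΔJ).
(a)–(c): allowed.
(a)–(d): forbidden (ΔS, ΔL, ΔJ).
(b)–(c): allowed.
(b)–(d): forbidden (ΔS, ΔL, ΔJ).
(c)–(d): forbidden (parity, ΔS, ΔL, ΔJ).
Allowed pairs: 2 of 6.

2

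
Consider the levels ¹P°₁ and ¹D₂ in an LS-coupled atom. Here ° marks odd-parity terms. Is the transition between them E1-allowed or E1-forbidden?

Parity must change: odd → even — satisfied.
ΔS = 0: S: 0 → 0 — satisfied.
ΔL = 0, ±1 (not L=0↔0): L: 1 → 2, ΔL = +1 — satisfied.
ΔJ = 0, ±1 (not J=0↔0): J: 1 → 2, ΔJ = +1 — satisfied.
All four E1 rules are satisfied.

allowed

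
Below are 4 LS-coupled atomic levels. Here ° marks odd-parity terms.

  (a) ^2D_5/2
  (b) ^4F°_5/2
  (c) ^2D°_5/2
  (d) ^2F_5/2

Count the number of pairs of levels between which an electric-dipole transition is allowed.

2

(a)–(b): forbidden (ΔS).
(a)–(c): allowed.
(a)–(d): forbidden (parity).
(b)–(c): forbidden (parity, ΔS).
(b)–(d): forbidden (ΔS).
(c)–(d): allowed.
Allowed pairs: 2 of 6.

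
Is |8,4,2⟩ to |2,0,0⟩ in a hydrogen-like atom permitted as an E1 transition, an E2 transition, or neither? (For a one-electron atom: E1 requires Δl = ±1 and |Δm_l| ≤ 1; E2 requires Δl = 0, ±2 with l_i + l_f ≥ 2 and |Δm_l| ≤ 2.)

neither

Δl = 0 − 4 = -4; l_i + l_f = 4.
Δm_l = -2.
E1 (Δl = ±1, |Δm_l| ≤ 1): not satisfied.
E2 (Δl = 0,±2, l_i+l_f ≥ 2, |Δm_l| ≤ 2): not satisfied.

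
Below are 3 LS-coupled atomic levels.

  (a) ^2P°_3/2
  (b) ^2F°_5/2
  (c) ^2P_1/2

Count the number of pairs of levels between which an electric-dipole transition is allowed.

1

(a)–(b): forbidden (parity, ΔL).
(a)–(c): allowed.
(b)–(c): forbidden (ΔL, ΔJ).
Allowed pairs: 1 of 3.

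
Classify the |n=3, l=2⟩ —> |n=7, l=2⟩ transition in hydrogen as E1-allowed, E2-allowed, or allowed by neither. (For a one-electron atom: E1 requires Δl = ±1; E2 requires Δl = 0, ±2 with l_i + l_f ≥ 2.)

E2

Δl = 2 − 2 = +0; l_i + l_f = 4.
E1 (Δl = ±1): not satisfied.
E2 (Δl = 0,±2, l_i+l_f ≥ 2): satisfied.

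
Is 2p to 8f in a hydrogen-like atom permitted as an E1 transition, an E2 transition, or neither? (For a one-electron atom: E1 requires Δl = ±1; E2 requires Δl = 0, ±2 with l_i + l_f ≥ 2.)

E2

Δl = 3 − 1 = +2; l_i + l_f = 4.
E1 (Δl = ±1): not satisfied.
E2 (Δl = 0,±2, l_i+l_f ≥ 2): satisfied.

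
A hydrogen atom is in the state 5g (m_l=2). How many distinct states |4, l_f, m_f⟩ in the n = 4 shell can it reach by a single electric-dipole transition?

3

E1 requires Δl = ±1, so l_f ∈ {3, 5}; with 0 ≤ l_f ≤ n_f−1 = 3, the allowed l_f values are {3}.
For l_f = 3: m_f ∈ {m_i−1, m_i, m_i+1} ∩ [−3, 3] = {1, 2, 3} → 3 states.
Total: 3.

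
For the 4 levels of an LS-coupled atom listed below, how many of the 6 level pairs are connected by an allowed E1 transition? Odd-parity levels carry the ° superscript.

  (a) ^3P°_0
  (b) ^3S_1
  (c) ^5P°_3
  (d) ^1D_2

1

(a)–(b): allowed.
(a)–(c): forbidden (parity, ΔS, ΔJ).
(a)–(d): forbidden (ΔS, ΔJ).
(b)–(c): forbidden (ΔS, ΔJ).
(b)–(d): forbidden (parity, ΔS, ΔL).
(c)–(d): forbidden (ΔS).
Allowed pairs: 1 of 6.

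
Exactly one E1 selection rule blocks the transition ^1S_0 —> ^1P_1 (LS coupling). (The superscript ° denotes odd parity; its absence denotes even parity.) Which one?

Initial level: S=0, L=0, J=0, parity even. Final level: S=0, L=1, J=1, parity even.
ΔS = 0: S: 0 → 0 — passes.
Parity must change: even → even — fails.
ΔL = 0, ±1 (not L=0↔0): L: 0 → 1, ΔL = +1 — passes.
ΔJ = 0, ±1 (not J=0↔0): J: 0 → 1, ΔJ = +1 — passes.

parity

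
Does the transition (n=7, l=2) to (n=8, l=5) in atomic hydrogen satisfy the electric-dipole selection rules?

l: 2 → 5 (Δl = +3). Δl = ±1 ✗.
The transition is electric-dipole forbidden.

forbidden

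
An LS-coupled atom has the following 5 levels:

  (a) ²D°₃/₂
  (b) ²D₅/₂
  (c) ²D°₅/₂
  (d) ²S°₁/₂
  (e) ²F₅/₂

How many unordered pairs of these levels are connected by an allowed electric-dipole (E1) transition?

4

(a)–(b): allowed.
(a)–(c): forbidden (parity).
(a)–(d): forbidden (parity, ΔL).
(a)–(e): allowed.
(b)–(c): allowed.
(b)–(d): forbidden (ΔL, ΔJ).
(b)–(e): forbidden (parity).
(c)–(d): forbidden (parity, ΔL, ΔJ).
(c)–(e): allowed.
(d)–(e): forbidden (ΔL, ΔJ).
Allowed pairs: 4 of 10.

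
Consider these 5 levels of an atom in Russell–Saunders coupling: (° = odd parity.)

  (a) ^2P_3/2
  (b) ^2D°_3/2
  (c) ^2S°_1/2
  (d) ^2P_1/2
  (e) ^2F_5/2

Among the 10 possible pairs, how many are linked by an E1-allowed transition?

(a)–(b): allowed.
(a)–(c): allowed.
(a)–(d): forbidden (parity).
(a)–(e): forbidden (parity, ΔL).
(b)–(c): forbidden (parity, ΔL).
(b)–(d): allowed.
(b)–(e): allowed.
(c)–(d): allowed.
(c)–(e): forbidden (ΔL, ΔJ).
(d)–(e): forbidden (parity, ΔL, ΔJ).
Allowed pairs: 5 of 10.

5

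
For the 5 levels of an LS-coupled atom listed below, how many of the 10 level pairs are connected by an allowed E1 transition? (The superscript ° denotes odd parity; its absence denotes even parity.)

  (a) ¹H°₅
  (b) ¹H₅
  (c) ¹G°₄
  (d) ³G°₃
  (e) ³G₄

3

(a)–(b): allowed.
(a)–(c): forbidden (parity).
(a)–(d): forbidden (parity, ΔS, ΔJ).
(a)–(e): forbidden (ΔS).
(b)–(c): allowed.
(b)–(d): forbidden (ΔS, ΔJ).
(b)–(e): forbidden (parity, ΔS).
(c)–(d): forbidden (parity, ΔS).
(c)–(e): forbidden (ΔS).
(d)–(e): allowed.
Allowed pairs: 3 of 10.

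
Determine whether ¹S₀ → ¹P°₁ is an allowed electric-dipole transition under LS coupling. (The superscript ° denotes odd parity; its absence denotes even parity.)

Initial level: S=0, L=0, J=0, parity even. Final level: S=0, L=1, J=1, parity odd.
Parity must change: even → odd — passes.
ΔS = 0: S: 0 → 0 — passes.
ΔL = 0, ±1 (not L=0↔0): L: 0 → 1, ΔL = +1 — passes.
ΔJ = 0, ±1 (not J=0↔0): J: 0 → 1, ΔJ = +1 — passes.
All four E1 rules are satisfied.

allowed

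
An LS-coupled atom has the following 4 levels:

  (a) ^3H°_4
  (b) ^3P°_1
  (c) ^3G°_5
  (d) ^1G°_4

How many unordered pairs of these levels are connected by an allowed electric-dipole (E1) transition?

(a)–(b): forbidden (parity, ΔL, ΔJ).
(a)–(c): forbidden (parity).
(a)–(d): forbidden (parity, ΔS).
(b)–(c): forbidden (parity, ΔL, ΔJ).
(b)–(d): forbidden (parity, ΔS, ΔL, ΔJ).
(c)–(d): forbidden (parity, ΔS).
Allowed pairs: 0 of 6.

0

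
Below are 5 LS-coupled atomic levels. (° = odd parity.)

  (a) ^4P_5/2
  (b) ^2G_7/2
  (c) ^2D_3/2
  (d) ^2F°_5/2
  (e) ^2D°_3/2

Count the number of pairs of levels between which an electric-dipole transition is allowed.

(a)–(b): forbidden (parity, ΔS, ΔL).
(a)–(c): forbidden (parity, ΔS).
(a)–(d): forbidden (ΔS, ΔL).
(a)–(e): forbidden (ΔS).
(b)–(c): forbidden (parity, ΔL, ΔJ).
(b)–(d): allowed.
(b)–(e): forbidden (ΔL, ΔJ).
(c)–(d): allowed.
(c)–(e): allowed.
(d)–(e): forbidden (parity).
Allowed pairs: 3 of 10.

3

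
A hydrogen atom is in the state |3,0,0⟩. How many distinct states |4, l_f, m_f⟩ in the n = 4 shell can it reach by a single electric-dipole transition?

3

E1 requires Δl = ±1, so l_f ∈ {-1, 1}; with 0 ≤ l_f ≤ n_f−1 = 3, the allowed l_f values are {1}.
For l_f = 1: m_f ∈ {m_i−1, m_i, m_i+1} ∩ [−1, 1] = {-1, 0, 1} → 3 states.
Total: 3.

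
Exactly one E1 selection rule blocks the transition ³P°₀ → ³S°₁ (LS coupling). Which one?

parity

Reading off the term symbols: S 1→1, L 1→0, J 0→1, parity odd→odd.
ΔL = 0, ±1 (not L=0↔0): L: 1 → 0, ΔL = -1 — passes.
Parity must change: odd → odd — fails.
ΔJ = 0, ±1 (not J=0↔0): J: 0 → 1, ΔJ = +1 — passes.
ΔS = 0: S: 1 → 1 — passes.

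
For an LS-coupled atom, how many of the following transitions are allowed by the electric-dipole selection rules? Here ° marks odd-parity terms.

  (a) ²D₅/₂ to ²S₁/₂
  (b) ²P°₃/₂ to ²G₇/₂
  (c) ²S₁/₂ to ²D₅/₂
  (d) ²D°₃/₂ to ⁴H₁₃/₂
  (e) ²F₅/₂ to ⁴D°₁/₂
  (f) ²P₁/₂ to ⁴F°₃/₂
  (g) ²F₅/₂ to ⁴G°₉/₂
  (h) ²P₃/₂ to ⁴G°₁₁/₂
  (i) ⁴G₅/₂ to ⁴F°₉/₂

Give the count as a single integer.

(a) forbidden (parity, ΔL, ΔJ fail)
(b) forbidden (ΔL, ΔJ fail)
(c) forbidden (parity, ΔL, ΔJ fail)
(d) forbidden (ΔS, ΔL, ΔJ fail)
(e) forbidden (ΔS, ΔJ fail)
(f) forbidden (ΔS, ΔL fail)
(g) forbidden (ΔS, ΔJ fail)
(h) forbidden (ΔS, ΔL, ΔJ fail)
(i) forbidden (ΔJ fails)
Total allowed: 0 of 9.

0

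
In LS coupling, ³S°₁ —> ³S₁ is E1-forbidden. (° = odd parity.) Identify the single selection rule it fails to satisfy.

Initial level: S=1, L=0, J=1, parity odd. Final level: S=1, L=0, J=1, parity even.
Parity must change: odd → even — satisfied.
ΔS = 0: S: 1 → 1 — satisfied.
ΔL = 0, ±1 (not L=0↔0): L: 0 → 0, ΔL = +0 — violated.
ΔJ = 0, ±1 (not J=0↔0): J: 1 → 1, ΔJ = +0 — satisfied.

the L=0 ↔ L=0 exclusion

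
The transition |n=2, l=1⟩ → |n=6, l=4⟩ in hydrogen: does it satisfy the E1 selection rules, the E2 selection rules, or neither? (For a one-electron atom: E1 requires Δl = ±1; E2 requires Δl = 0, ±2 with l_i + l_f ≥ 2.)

Δl = 4 − 1 = +3; l_i + l_f = 5.
E1 (Δl = ±1): not satisfied.
E2 (Δl = 0,±2, l_i+l_f ≥ 2): not satisfied.

neither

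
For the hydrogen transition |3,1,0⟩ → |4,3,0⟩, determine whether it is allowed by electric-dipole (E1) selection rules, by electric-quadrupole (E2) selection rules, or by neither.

Δl = 3 − 1 = +2; l_i + l_f = 4.
Δm_l = +0.
E1 (Δl = ±1, |Δm_l| ≤ 1): not satisfied.
E2 (Δl = 0,±2, l_i+l_f ≥ 2, |Δm_l| ≤ 2): satisfied.

E2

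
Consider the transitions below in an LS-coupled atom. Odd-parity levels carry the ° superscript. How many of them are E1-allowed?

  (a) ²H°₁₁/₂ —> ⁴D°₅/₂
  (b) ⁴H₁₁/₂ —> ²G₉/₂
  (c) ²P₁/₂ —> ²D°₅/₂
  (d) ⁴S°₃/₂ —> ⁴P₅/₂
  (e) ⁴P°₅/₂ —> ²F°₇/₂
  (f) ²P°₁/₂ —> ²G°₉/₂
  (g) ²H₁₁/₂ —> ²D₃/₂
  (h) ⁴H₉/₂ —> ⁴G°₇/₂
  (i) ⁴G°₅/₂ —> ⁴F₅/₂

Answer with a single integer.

3

(a) forbidden (parity, ΔS, ΔL, ΔJ fail)
(b) forbidden (parity, ΔS fail)
(c) forbidden (ΔJ fails)
(d) allowed
(e) forbidden (parity, ΔS, ΔL fail)
(f) forbidden (parity, ΔL, ΔJ fail)
(g) forbidden (parity, ΔL, ΔJ fail)
(h) allowed
(i) allowed
Total allowed: 3 of 9.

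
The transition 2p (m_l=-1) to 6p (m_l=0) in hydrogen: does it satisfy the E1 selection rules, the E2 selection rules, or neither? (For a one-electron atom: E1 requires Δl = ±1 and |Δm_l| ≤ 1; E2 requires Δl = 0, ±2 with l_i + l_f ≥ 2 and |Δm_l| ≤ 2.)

E2

Δl = 1 − 1 = +0; l_i + l_f = 2.
Δm_l = +1.
E1 (Δl = ±1, |Δm_l| ≤ 1): not satisfied.
E2 (Δl = 0,±2, l_i+l_f ≥ 2, |Δm_l| ≤ 2): satisfied.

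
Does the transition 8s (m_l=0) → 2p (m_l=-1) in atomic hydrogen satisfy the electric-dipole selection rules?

allowed

Initial l = 0, final l = 1, so Δl = +1. E1 requires Δl = ±1: ✓.
m_l: 0 → -1 (Δm_l = -1). |Δm_l| ≤ 1 ✓.
All E1 selection rules are satisfied.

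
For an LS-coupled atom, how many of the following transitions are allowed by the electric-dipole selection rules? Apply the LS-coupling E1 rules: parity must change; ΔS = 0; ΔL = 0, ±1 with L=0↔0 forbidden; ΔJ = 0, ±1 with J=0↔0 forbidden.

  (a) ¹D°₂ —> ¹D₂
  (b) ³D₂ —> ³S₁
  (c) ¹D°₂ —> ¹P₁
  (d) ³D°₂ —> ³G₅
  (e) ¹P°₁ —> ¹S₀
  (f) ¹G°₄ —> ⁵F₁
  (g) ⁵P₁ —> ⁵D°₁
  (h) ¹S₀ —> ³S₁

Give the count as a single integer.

4

(a) allowed
(b) forbidden (parity, ΔL fail)
(c) allowed
(d) forbidden (ΔL, ΔJ fail)
(e) allowed
(f) forbidden (ΔS, ΔJ fail)
(g) allowed
(h) forbidden (parity, ΔS, ΔL fail)
Total allowed: 4 of 8.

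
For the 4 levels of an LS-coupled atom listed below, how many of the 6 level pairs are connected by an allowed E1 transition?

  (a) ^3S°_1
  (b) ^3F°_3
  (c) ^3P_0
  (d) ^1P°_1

1

(a)–(b): forbidden (parity, ΔL, ΔJ).
(a)–(c): allowed.
(a)–(d): forbidden (parity, ΔS).
(b)–(c): forbidden (ΔL, ΔJ).
(b)–(d): forbidden (parity, ΔS, ΔL, ΔJ).
(c)–(d): forbidden (ΔS).
Allowed pairs: 1 of 6.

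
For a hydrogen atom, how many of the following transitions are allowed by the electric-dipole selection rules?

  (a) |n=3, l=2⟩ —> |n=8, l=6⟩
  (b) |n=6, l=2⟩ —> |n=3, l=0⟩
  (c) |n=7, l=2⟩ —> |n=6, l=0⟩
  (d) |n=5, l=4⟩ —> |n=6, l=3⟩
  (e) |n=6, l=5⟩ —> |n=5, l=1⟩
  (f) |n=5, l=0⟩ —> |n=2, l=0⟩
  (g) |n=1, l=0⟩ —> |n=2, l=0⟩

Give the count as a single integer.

(a) forbidden — Δl = +4 (E1 requires Δl = ±1)
(b) forbidden — Δl = -2 (E1 requires Δl = ±1)
(c) forbidden — Δl = -2 (E1 requires Δl = ±1)
(d) allowed
(e) forbidden — Δl = -4 (E1 requires Δl = ±1)
(f) forbidden — Δl = +0 (E1 requires Δl = ±1)
(g) forbidden — Δl = +0 (E1 requires Δl = ±1)
Total allowed: 1 of 7.

1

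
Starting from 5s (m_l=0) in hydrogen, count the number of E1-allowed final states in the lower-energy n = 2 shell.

3

E1 requires Δl = ±1, so l_f ∈ {-1, 1}; with 0 ≤ l_f ≤ n_f−1 = 1, the allowed l_f values are {1}.
For l_f = 1: m_f ∈ {m_i−1, m_i, m_i+1} ∩ [−1, 1] = {-1, 0, 1} → 3 states.
Total: 3.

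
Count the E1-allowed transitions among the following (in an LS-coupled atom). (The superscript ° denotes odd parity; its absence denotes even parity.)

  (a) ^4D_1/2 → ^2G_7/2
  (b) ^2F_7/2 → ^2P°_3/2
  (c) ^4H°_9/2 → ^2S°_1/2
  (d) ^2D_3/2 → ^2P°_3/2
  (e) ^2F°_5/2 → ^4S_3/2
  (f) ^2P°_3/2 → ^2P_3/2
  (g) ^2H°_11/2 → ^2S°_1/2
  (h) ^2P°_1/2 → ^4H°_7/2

2

(a) forbidden (parity, ΔS, ΔL, ΔJ fail)
(b) forbidden (ΔL, ΔJ fail)
(c) forbidden (parity, ΔS, ΔL, ΔJ fail)
(d) allowed
(e) forbidden (ΔS, ΔL fail)
(f) allowed
(g) forbidden (parity, ΔL, ΔJ fail)
(h) forbidden (parity, ΔS, ΔL, ΔJ fail)
Total allowed: 2 of 8.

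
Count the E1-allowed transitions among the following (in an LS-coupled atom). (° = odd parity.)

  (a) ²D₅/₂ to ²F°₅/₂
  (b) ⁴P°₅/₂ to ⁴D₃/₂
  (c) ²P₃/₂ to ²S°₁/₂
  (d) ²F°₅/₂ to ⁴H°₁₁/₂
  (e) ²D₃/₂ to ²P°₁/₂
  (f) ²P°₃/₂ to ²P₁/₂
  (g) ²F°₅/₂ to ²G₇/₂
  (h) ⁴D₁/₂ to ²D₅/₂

(a) allowed
(b) allowed
(c) allowed
(d) forbidden (parity, ΔS, ΔL, ΔJ fail)
(e) allowed
(f) allowed
(g) allowed
(h) forbidden (parity, ΔS, ΔJ fail)
Total allowed: 6 of 8.

6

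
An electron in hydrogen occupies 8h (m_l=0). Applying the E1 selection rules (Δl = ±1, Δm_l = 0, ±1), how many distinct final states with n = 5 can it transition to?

E1 requires Δl = ±1, so l_f ∈ {4, 6}; with 0 ≤ l_f ≤ n_f−1 = 4, the allowed l_f values are {4}.
For l_f = 4: m_f ∈ {m_i−1, m_i, m_i+1} ∩ [−4, 4] = {-1, 0, 1} → 3 states.
Total: 3.

3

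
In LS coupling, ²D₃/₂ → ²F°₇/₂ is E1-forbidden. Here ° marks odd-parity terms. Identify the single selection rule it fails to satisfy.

Parity must change: even → odd — satisfied.
ΔS = 0: S: 1/2 → 1/2 — satisfied.
ΔL = 0, ±1 (not L=0↔0): L: 2 → 3, ΔL = +1 — satisfied.
ΔJ = 0, ±1 (not J=0↔0): J: 3/2 → 7/2, ΔJ = +2 — violated.

the ΔJ = 0, ±1 rule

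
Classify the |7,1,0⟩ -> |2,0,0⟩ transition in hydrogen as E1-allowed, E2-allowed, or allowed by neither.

Δl = 0 − 1 = -1; l_i + l_f = 1.
Δm_l = +0.
E1 (Δl = ±1, |Δm_l| ≤ 1): satisfied.
E2 (Δl = 0,±2, l_i+l_f ≥ 2, |Δm_l| ≤ 2): not satisfied.

E1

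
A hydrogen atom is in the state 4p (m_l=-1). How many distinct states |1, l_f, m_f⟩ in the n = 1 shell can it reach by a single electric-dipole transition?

1

E1 requires Δl = ±1, so l_f ∈ {0, 2}; with 0 ≤ l_f ≤ n_f−1 = 0, the allowed l_f values are {0}.
For l_f = 0: m_f ∈ {m_i−1, m_i, m_i+1} ∩ [−0, 0] = {0} → 1 state.
Total: 1.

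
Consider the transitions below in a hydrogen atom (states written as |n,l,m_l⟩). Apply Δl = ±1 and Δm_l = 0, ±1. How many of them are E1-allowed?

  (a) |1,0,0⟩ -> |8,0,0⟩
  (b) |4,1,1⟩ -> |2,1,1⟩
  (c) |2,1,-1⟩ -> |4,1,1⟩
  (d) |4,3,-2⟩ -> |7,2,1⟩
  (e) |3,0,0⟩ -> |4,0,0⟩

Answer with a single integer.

(a) forbidden — Δl = +0 (E1 requires Δl = ±1)
(b) forbidden — Δl = +0 (E1 requires Δl = ±1)
(c) forbidden — Δl = +0 (E1 requires Δl = ±1); Δm_l = +2 (E1 requires Δm_l = 0, ±1)
(d) forbidden — Δm_l = +3 (E1 requires Δm_l = 0, ±1)
(e) forbidden — Δl = +0 (E1 requires Δl = ±1)
Total allowed: 0 of 5.

0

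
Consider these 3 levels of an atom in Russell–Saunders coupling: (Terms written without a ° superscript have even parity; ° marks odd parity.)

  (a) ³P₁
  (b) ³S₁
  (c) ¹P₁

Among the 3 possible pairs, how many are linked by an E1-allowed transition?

(a)–(b): forbidden (parity).
(a)–(c): forbidden (parity, ΔS).
(b)–(c): forbidden (parity, ΔS).
Allowed pairs: 0 of 3.

0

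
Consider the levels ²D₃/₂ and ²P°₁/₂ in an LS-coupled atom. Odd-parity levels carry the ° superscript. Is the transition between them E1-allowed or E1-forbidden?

Reading off the term symbols: S 1/2→1/2, L 2→1, J 3/2→1/2, parity even→odd.
ΔJ = 0, ±1 (not J=0↔0): J: 3/2 → 1/2, ΔJ = -1 — ✓.
Parity must change: even → odd — ✓.
ΔL = 0, ±1 (not L=0↔0): L: 2 → 1, ΔL = -1 — ✓.
ΔS = 0: S: 1/2 → 1/2 — ✓.
All four E1 rules are satisfied.

allowed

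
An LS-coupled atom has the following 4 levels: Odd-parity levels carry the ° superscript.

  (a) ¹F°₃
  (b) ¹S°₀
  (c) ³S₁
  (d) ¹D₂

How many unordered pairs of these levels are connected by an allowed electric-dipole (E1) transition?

1

(a)–(b): forbidden (parity, ΔL, ΔJ).
(a)–(c): forbidden (ΔS, ΔL, ΔJ).
(a)–(d): allowed.
(b)–(c): forbidden (ΔS, ΔL).
(b)–(d): forbidden (ΔL, ΔJ).
(c)–(d): forbidden (parity, ΔS, ΔL).
Allowed pairs: 1 of 6.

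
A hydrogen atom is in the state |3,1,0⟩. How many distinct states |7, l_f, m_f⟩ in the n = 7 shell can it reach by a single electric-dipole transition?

E1 requires Δl = ±1, so l_f ∈ {0, 2}; with 0 ≤ l_f ≤ n_f−1 = 6, the allowed l_f values are {0, 2}.
For l_f = 0: m_f ∈ {m_i−1, m_i, m_i+1} ∩ [−0, 0] = {0} → 1 state.
For l_f = 2: m_f ∈ {m_i−1, m_i, m_i+1} ∩ [−2, 2] = {-1, 0, 1} → 3 states.
Total: 4.

4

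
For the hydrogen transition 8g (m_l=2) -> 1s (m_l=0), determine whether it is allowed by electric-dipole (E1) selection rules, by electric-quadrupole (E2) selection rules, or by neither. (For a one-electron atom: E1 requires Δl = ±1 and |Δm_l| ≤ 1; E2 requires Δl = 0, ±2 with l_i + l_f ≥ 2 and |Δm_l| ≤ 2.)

Δl = 0 − 4 = -4; l_i + l_f = 4.
Δm_l = -2.
E1 (Δl = ±1, |Δm_l| ≤ 1): not satisfied.
E2 (Δl = 0,±2, l_i+l_f ≥ 2, |Δm_l| ≤ 2): not satisfied.

neither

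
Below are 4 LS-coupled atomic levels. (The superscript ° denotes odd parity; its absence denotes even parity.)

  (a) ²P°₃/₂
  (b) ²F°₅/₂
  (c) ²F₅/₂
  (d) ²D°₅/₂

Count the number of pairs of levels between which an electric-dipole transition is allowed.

(a)–(b): forbidden (parity, ΔL).
(a)–(c): forbidden (ΔL).
(a)–(d): forbidden (parity).
(b)–(c): allowed.
(b)–(d): forbidden (parity).
(c)–(d): allowed.
Allowed pairs: 2 of 6.

2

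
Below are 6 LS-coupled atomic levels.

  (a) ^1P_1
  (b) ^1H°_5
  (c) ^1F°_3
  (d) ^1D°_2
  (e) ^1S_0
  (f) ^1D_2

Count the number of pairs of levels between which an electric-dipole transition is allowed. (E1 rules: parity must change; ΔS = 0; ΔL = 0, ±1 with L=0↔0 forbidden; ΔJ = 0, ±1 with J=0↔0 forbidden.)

3

(a)–(b): forbidden (ΔL, ΔJ).
(a)–(c): forbidden (ΔL, ΔJ).
(a)–(d): allowed.
(a)–(e): forbidden (parity).
(a)–(f): forbidden (parity).
(b)–(c): forbidden (parity, ΔL, ΔJ).
(b)–(d): forbidden (parity, ΔL, ΔJ).
(b)–(e): forbidden (ΔL, ΔJ).
(b)–(f): forbidden (ΔL, ΔJ).
(c)–(d): forbidden (parity).
(c)–(e): forbidden (ΔL, ΔJ).
(c)–(f): allowed.
(d)–(e): forbidden (ΔL, ΔJ).
(d)–(f): allowed.
(e)–(f): forbidden (parity, ΔL, ΔJ).
Allowed pairs: 3 of 15.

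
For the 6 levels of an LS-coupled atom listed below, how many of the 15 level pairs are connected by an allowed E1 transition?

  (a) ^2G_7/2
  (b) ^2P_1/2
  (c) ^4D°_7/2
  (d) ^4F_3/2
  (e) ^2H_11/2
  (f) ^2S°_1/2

1

(a)–(b): forbidden (parity, ΔL, ΔJ).
(a)–(c): forbidden (ΔS, ΔL).
(a)–(d): forbidden (parity, ΔS, ΔJ).
(a)–(e): forbidden (parity, ΔJ).
(a)–(f): forbidden (ΔL, ΔJ).
(b)–(c): forbidden (ΔS, ΔJ).
(b)–(d): forbidden (parity, ΔS, ΔL).
(b)–(e): forbidden (parity, ΔL, ΔJ).
(b)–(f): allowed.
(c)–(d): forbidden (ΔJ).
(c)–(e): forbidden (ΔS, ΔL, ΔJ).
(c)–(f): forbidden (parity, ΔS, ΔL, ΔJ).
(d)–(e): forbidden (parity, ΔS, ΔL, ΔJ).
(d)–(f): forbidden (ΔS, ΔL).
(e)–(f): forbidden (ΔL, ΔJ).
Allowed pairs: 1 of 15.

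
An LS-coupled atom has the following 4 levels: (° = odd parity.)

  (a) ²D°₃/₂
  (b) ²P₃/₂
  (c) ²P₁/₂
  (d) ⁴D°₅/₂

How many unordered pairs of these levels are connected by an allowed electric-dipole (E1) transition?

2

(a)–(b): allowed.
(a)–(c): allowed.
(a)–(d): forbidden (parity, ΔS).
(b)–(c): forbidden (parity).
(b)–(d): forbidden (ΔS).
(c)–(d): forbidden (ΔS, ΔJ).
Allowed pairs: 2 of 6.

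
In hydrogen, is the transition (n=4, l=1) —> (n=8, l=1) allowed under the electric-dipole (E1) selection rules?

l: 1 → 1 (Δl = +0). Δl = ±1 ✗.
The transition is electric-dipole forbidden.

forbidden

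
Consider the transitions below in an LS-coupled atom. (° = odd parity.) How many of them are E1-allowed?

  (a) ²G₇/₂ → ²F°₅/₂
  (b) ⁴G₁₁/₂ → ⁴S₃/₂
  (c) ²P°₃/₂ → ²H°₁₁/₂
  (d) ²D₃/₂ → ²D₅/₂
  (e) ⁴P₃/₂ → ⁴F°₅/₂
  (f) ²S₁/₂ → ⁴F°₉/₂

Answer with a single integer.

(a) allowed
(b) forbidden (parity, ΔL, ΔJ fail)
(c) forbidden (parity, ΔL, ΔJ fail)
(d) forbidden (parity fails)
(e) forbidden (ΔL fails)
(f) forbidden (ΔS, ΔL, ΔJ fail)
Total allowed: 1 of 6.

1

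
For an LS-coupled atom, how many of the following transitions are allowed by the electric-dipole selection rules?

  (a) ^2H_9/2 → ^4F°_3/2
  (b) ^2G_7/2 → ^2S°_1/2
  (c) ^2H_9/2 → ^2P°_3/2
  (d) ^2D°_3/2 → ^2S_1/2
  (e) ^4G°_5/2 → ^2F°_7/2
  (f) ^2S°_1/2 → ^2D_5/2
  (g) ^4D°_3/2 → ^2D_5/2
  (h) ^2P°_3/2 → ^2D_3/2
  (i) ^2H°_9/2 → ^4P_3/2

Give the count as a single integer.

(a) forbidden (ΔS, ΔL, ΔJ fail)
(b) forbidden (ΔL, ΔJ fail)
(c) forbidden (ΔL, ΔJ fail)
(d) forbidden (ΔL fails)
(e) forbidden (parity, ΔS fail)
(f) forbidden (ΔL, ΔJ fail)
(g) forbidden (ΔS fails)
(h) allowed
(i) forbidden (ΔS, ΔL, ΔJ fail)
Total allowed: 1 of 9.

1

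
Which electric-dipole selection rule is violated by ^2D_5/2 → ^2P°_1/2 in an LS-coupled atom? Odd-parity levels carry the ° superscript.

the ΔJ = 0, ±1 rule

Initial level: S=1/2, L=2, J=5/2, parity even. Final level: S=1/2, L=1, J=1/2, parity odd.
ΔL = 0, ±1 (not L=0↔0): L: 2 → 1, ΔL = -1 — ✓.
ΔJ = 0, ±1 (not J=0↔0): J: 5/2 → 1/2, ΔJ = -2 — ✗.
ΔS = 0: S: 1/2 → 1/2 — ✓.
Parity must change: even → odd — ✓.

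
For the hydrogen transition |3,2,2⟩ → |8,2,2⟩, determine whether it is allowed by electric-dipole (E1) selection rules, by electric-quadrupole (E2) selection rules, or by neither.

Δl = 2 − 2 = +0; l_i + l_f = 4.
Δm_l = +0.
E1 (Δl = ±1, |Δm_l| ≤ 1): not satisfied.
E2 (Δl = 0,±2, l_i+l_f ≥ 2, |Δm_l| ≤ 2): satisfied.

E2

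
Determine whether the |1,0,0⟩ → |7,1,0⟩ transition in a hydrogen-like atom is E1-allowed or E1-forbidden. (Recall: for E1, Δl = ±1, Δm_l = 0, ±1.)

allowed

Initial l = 0, final l = 1, so Δl = +1. E1 requires Δl = ±1: ✓.
Δm_l = 0 − (0) = +0. E1 requires Δm_l = 0, ±1: ✓.
All E1 selection rules are satisfied.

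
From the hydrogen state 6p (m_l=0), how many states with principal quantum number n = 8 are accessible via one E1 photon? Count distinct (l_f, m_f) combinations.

4

E1 requires Δl = ±1, so l_f ∈ {0, 2}; with 0 ≤ l_f ≤ n_f−1 = 7, the allowed l_f values are {0, 2}.
For l_f = 0: m_f ∈ {m_i−1, m_i, m_i+1} ∩ [−0, 0] = {0} → 1 state.
For l_f = 2: m_f ∈ {m_i−1, m_i, m_i+1} ∩ [−2, 2] = {-1, 0, 1} → 3 states.
Total: 4.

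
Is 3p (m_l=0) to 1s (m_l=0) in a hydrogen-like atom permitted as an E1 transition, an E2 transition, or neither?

Δl = 0 − 1 = -1; l_i + l_f = 1.
Δm_l = +0.
E1 (Δl = ±1, |Δm_l| ≤ 1): satisfied.
E2 (Δl = 0,±2, l_i+l_f ≥ 2, |Δm_l| ≤ 2): not satisfied.

E1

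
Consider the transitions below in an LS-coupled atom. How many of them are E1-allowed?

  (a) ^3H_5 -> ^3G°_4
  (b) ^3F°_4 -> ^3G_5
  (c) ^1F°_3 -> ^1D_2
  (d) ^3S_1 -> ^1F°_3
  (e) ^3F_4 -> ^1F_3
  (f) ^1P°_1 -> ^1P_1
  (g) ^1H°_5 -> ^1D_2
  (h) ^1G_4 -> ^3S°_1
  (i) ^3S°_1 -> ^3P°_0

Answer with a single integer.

4

(a) allowed
(b) allowed
(c) allowed
(d) forbidden (ΔS, ΔL, ΔJ fail)
(e) forbidden (parity, ΔS fail)
(f) allowed
(g) forbidden (ΔL, ΔJ fail)
(h) forbidden (ΔS, ΔL, ΔJ fail)
(i) forbidden (parity fails)
Total allowed: 4 of 9.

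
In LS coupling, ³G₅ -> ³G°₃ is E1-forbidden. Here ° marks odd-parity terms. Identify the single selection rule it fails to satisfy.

Reading off the term symbols: S 1→1, L 4→4, J 5→3, parity even→odd.
ΔJ = 0, ±1 (not J=0↔0): J: 5 → 3, ΔJ = -2 — fails.
Parity must change: even → odd — passes.
ΔS = 0: S: 1 → 1 — passes.
ΔL = 0, ±1 (not L=0↔0): L: 4 → 4, ΔL = +0 — passes.

the ΔJ = 0, ±1 rule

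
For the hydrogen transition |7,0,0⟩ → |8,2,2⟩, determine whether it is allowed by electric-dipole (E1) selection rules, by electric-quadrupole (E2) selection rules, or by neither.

Δl = 2 − 0 = +2; l_i + l_f = 2.
Δm_l = +2.
E1 (Δl = ±1, |Δm_l| ≤ 1): not satisfied.
E2 (Δl = 0,±2, l_i+l_f ≥ 2, |Δm_l| ≤ 2): satisfied.

E2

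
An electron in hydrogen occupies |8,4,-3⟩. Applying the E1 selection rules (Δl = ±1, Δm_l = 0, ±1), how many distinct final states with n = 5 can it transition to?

E1 requires Δl = ±1, so l_f ∈ {3, 5}; with 0 ≤ l_f ≤ n_f−1 = 4, the allowed l_f values are {3}.
For l_f = 3: m_f ∈ {m_i−1, m_i, m_i+1} ∩ [−3, 3] = {-3, -2} → 2 states.
Total: 2.

2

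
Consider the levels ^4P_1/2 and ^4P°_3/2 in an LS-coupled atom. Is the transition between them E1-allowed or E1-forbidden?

Parity must change: even → odd — ok.
ΔS = 0: S: 3/2 → 3/2 — ok.
ΔL = 0, ±1 (not L=0↔0): L: 1 → 1, ΔL = +0 — ok.
ΔJ = 0, ±1 (not J=0↔0): J: 1/2 → 3/2, ΔJ = +1 — ok.
All four E1 rules are satisfied.

allowed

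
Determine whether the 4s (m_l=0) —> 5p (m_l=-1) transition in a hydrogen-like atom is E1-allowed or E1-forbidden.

Δl = 1 − 0 = +1; the E1 rule Δl = ±1 is satisfied.
m_l: 0 → -1 (Δm_l = -1). |Δm_l| ≤ 1 satisfied.
All E1 selection rules are satisfied.

allowed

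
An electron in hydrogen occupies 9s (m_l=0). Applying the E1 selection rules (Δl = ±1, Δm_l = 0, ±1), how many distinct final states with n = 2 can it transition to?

3

E1 requires Δl = ±1, so l_f ∈ {-1, 1}; with 0 ≤ l_f ≤ n_f−1 = 1, the allowed l_f values are {1}.
For l_f = 1: m_f ∈ {m_i−1, m_i, m_i+1} ∩ [−1, 1] = {-1, 0, 1} → 3 states.
Total: 3.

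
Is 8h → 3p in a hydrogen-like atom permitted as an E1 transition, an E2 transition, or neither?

neither

Δl = 1 − 5 = -4; l_i + l_f = 6.
E1 (Δl = ±1): not satisfied.
E2 (Δl = 0,±2, l_i+l_f ≥ 2): not satisfied.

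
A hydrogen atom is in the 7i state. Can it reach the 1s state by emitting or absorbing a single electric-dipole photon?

Initial l = 6, final l = 0, so Δl = -6. E1 requires Δl = ±1: ✗.
The transition is electric-dipole forbidden.

forbidden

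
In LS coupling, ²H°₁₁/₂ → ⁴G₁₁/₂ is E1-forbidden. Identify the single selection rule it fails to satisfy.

the ΔS = 0 rule

Initial level: S=1/2, L=5, J=11/2, parity odd. Final level: S=3/2, L=4, J=11/2, parity even.
ΔS = 0: S: 1/2 → 3/2 — violated.
ΔL = 0, ±1 (not L=0↔0): L: 5 → 4, ΔL = -1 — satisfied.
Parity must change: odd → even — satisfied.
ΔJ = 0, ±1 (not J=0↔0): J: 11/2 → 11/2, ΔJ = +0 — satisfied.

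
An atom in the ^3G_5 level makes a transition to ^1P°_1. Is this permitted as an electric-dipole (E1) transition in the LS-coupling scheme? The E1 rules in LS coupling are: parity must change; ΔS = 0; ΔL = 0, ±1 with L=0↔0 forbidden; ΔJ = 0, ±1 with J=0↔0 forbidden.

forbidden

Parity must change: even → odd — ok.
ΔS = 0: S: 1 → 0 — fails.
ΔL = 0, ±1 (not L=0↔0): L: 4 → 1, ΔL = -3 — fails.
ΔJ = 0, ±1 (not J=0↔0): J: 5 → 1, ΔJ = -4 — fails.
Rule(s) violated: ΔS, ΔL, ΔJ.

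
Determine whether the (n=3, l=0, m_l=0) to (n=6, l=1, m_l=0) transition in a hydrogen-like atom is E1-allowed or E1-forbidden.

l: 0 → 1 (Δl = +1). Δl = ±1 ✓.
Δm_l = 0 − (0) = +0. E1 requires Δm_l = 0, ±1: ✓.
All E1 selection rules are satisfied.

allowed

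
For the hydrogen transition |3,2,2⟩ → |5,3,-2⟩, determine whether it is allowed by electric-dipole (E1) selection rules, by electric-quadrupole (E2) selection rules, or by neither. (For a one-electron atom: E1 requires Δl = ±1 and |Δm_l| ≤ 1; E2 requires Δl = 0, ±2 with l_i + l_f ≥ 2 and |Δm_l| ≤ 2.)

neither

Δl = 3 − 2 = +1; l_i + l_f = 5.
Δm_l = -4.
E1 (Δl = ±1, |Δm_l| ≤ 1): not satisfied.
E2 (Δl = 0,±2, l_i+l_f ≥ 2, |Δm_l| ≤ 2): not satisfied.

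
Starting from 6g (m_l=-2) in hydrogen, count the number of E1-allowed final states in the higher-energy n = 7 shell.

E1 requires Δl = ±1, so l_f ∈ {3, 5}; with 0 ≤ l_f ≤ n_f−1 = 6, the allowed l_f values are {3, 5}.
For l_f = 3: m_f ∈ {m_i−1, m_i, m_i+1} ∩ [−3, 3] = {-3, -2, -1} → 3 states.
For l_f = 5: m_f ∈ {m_i−1, m_i, m_i+1} ∩ [−5, 5] = {-3, -2, -1} → 3 states.
Total: 6.

6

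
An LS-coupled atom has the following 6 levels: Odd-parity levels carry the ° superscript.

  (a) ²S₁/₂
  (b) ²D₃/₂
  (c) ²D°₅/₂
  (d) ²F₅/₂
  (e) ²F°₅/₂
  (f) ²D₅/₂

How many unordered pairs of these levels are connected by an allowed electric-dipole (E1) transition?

6

(a)–(b): forbidden (parity, ΔL).
(a)–(c): forbidden (ΔL, ΔJ).
(a)–(d): forbidden (parity, ΔL, ΔJ).
(a)–(e): forbidden (ΔL, ΔJ).
(a)–(f): forbidden (parity, ΔL, ΔJ).
(b)–(c): allowed.
(b)–(d): forbidden (parity).
(b)–(e): allowed.
(b)–(f): forbidden (parity).
(c)–(d): allowed.
(c)–(e): forbidden (parity).
(c)–(f): allowed.
(d)–(e): allowed.
(d)–(f): forbidden (parity).
(e)–(f): allowed.
Allowed pairs: 6 of 15.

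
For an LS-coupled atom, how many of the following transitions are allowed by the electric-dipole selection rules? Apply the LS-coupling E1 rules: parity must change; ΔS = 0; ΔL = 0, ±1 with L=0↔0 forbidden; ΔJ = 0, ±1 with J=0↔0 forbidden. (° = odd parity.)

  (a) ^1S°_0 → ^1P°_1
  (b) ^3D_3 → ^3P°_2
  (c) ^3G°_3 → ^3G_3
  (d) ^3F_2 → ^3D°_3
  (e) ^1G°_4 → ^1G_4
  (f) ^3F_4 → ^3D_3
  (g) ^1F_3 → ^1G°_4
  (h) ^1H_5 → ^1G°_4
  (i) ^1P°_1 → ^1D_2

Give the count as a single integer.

7

(a) forbidden (parity fails)
(b) allowed
(c) allowed
(d) allowed
(e) allowed
(f) forbidden (parity fails)
(g) allowed
(h) allowed
(i) allowed
Total allowed: 7 of 9.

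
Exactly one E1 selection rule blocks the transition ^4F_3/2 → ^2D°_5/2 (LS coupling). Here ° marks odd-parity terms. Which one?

Initial level: S=3/2, L=3, J=3/2, parity even. Final level: S=1/2, L=2, J=5/2, parity odd.
ΔS = 0: S: 3/2 → 1/2 — fails.
Parity must change: even → odd — ok.
ΔL = 0, ±1 (not L=0↔0): L: 3 → 2, ΔL = -1 — ok.
ΔJ = 0, ±1 (not J=0↔0): J: 3/2 → 5/2, ΔJ = +1 — ok.

the ΔS = 0 rule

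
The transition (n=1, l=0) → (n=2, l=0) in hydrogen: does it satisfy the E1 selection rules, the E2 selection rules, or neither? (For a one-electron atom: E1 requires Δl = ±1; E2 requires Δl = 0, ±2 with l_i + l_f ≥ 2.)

Δl = 0 − 0 = +0; l_i + l_f = 0.
E1 (Δl = ±1): not satisfied.
E2 (Δl = 0,±2, l_i+l_f ≥ 2): not satisfied.

neither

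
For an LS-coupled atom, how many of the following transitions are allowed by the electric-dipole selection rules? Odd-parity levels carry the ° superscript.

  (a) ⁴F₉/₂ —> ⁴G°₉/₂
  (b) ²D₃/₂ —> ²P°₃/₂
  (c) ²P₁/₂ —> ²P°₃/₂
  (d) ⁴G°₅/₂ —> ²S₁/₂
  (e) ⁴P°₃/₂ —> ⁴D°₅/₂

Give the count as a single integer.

(a) allowed
(b) allowed
(c) allowed
(d) forbidden (ΔS, ΔL, ΔJ fail)
(e) forbidden (parity fails)
Total allowed: 3 of 5.

3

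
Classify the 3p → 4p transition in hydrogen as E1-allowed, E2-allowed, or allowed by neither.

Δl = 1 − 1 = +0; l_i + l_f = 2.
E1 (Δl = ±1): not satisfied.
E2 (Δl = 0,±2, l_i+l_f ≥ 2): satisfied.

E2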